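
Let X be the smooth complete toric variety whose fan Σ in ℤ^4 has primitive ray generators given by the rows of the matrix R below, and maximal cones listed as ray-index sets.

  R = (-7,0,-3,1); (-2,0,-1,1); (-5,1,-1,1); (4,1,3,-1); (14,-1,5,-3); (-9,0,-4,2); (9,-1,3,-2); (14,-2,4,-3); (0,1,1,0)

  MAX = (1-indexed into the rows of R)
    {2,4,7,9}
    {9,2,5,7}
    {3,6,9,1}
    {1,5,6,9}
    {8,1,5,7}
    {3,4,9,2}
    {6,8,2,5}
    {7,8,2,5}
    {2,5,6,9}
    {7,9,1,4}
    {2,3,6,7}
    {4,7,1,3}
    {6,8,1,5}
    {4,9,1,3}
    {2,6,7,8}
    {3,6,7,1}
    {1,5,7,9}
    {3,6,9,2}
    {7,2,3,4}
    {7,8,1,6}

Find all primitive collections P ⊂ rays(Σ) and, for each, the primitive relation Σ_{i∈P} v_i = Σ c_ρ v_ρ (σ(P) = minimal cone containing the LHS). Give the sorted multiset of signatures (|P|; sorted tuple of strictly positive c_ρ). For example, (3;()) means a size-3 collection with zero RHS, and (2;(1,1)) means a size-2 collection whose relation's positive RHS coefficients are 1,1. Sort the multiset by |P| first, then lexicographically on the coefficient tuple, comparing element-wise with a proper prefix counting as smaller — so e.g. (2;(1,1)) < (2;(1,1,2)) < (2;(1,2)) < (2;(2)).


10 minimal non-faces of Δ(Σ) (on 9 rays):

  {1,2}:  v_{1} + v_{2} = v_{6} — sig = (2;(1))
  {3,8}:  v_{3} + v_{8} = v_{7} — sig = (2;(1))
  {4,6}:  v_{4} + v_{6} = v_{3} — sig = (2;(1))
  {8,9}:  v_{8} + v_{9} = v_{5} — sig = (2;(1))
  {3,5}:  v_{3} + v_{5} = v_{7} + v_{9} — sig = (2;(1,1))
  {4,8}:  v_{4} + v_{8} = 2·v_{7} + v_{9} — sig = (2;(1,2))
  {4,5}:  v_{4} + v_{5} = 2·v_{7} + 2·v_{9} — sig = (2;(2,2))
  {6,7,9}:  v_{6} + v_{7} + v_{9} = 0 — sig = (3;())
  {3,7,9}:  v_{3} + v_{7} + v_{9} = v_{4} — sig = (3;(1))
  {5,6,7}:  v_{5} + v_{6} + v_{7} = v_{8} — sig = (3;(1))

Signatures (|P|; sorted positive RHS coefficients), sorted:
    |P|=2: 7 collections, coeffs (1), (1), (1), (1), (1,1), (1,2), (2,2)
    |P|=3: 3 collections, coeffs (), (1), (1)


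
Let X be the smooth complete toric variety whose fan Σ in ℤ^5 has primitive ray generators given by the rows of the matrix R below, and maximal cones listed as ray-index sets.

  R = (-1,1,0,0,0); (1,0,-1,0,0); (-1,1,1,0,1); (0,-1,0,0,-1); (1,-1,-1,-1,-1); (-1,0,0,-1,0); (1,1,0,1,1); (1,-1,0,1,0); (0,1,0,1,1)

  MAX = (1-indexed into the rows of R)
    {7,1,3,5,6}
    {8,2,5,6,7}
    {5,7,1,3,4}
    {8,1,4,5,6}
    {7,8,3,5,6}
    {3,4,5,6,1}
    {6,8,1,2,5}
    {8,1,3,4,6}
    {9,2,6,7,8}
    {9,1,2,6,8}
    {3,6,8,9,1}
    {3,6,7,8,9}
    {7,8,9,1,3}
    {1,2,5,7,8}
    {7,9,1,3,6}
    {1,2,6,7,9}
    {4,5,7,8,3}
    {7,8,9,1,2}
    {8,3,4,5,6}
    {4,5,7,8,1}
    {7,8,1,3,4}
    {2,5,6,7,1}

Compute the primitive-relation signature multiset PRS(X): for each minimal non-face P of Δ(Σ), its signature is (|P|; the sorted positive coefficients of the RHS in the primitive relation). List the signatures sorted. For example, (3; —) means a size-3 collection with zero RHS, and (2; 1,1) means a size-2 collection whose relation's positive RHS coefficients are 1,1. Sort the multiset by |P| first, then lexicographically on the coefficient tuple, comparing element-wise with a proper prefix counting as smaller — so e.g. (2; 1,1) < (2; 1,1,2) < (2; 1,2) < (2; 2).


7 collections generate NE(X_Σ); each relation:

  {5,9}:  v_{5} + v_{9} = v_{2}  so sig = (2; 1)
  {2,3}:  v_{2} + v_{3} = v_{6} + v_{7}  so sig = (2; 1,1)
  {4,9}:  v_{4} + v_{9} = v_{1} + v_{8}  so sig = (2; 1,1)
  {2,4}:  v_{2} + v_{4} = v_{1} + v_{5} + v_{8}  so sig = (2; 1,1,1)
  {4,6,7}:  v_{4} + v_{6} + v_{7} = 0  so sig = (3; —)
  {1,3,5,8}:  v_{1} + v_{3} + v_{5} + v_{8} = 0  so sig = (4; —)
  {1,6,7,8}:  v_{1} + v_{6} + v_{7} + v_{8} = v_{9}  so sig = (4; 1)

Signatures (|P|; sorted positive RHS coefficients), sorted:
[(2; 1), (2; 1,1), (2; 1,1), (2; 1,1,1), (3; —), (4; —), (4; 1)]


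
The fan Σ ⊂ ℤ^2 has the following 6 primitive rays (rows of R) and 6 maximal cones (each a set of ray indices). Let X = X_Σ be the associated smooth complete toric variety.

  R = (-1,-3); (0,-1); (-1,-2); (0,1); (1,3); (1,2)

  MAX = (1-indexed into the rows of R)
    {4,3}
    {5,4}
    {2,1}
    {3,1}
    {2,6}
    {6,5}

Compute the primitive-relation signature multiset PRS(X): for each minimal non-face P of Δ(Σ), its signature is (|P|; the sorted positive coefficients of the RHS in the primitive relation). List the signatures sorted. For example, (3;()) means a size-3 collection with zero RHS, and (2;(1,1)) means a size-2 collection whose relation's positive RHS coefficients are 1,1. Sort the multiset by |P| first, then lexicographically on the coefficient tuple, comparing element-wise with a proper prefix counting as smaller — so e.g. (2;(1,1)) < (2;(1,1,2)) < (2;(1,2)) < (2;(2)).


Primitive collections (9):

  {1,5}:  v_{1} + v_{5} = 0 ; sig = (2;())
  {2,4}:  v_{2} + v_{4} = 0 ; sig = (2;())
  {3,6}:  v_{3} + v_{6} = 0 ; sig = (2;())
  {1,4}:  v_{1} + v_{4} = v_{3} ; sig = (2;(1))
  {1,6}:  v_{1} + v_{6} = v_{2} ; sig = (2;(1))
  {2,3}:  v_{2} + v_{3} = v_{1} ; sig = (2;(1))
  {2,5}:  v_{2} + v_{5} = v_{6} ; sig = (2;(1))
  {3,5}:  v_{3} + v_{5} = v_{4} ; sig = (2;(1))
  {4,6}:  v_{4} + v_{6} = v_{5} ; sig = (2;(1))

so the primitive-relation signature multiset is
    (2;())
    (2;())
    (2;())
    (2;(1))
    (2;(1))
    (2;(1))
    (2;(1))
    (2;(1))
    (2;(1))


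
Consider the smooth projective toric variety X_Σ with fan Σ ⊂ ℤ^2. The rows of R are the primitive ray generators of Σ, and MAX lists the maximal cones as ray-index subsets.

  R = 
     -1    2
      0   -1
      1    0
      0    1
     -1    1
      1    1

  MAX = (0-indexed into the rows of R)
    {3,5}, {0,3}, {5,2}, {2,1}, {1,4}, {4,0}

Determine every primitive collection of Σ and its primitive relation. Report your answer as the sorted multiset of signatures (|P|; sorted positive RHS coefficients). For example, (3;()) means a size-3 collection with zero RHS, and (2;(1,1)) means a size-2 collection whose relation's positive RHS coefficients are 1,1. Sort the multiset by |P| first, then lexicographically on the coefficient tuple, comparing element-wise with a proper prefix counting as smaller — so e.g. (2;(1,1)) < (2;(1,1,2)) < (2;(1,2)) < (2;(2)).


9 minimal non-faces of Δ(Σ) (on 6 rays):

  P={1,3}:  v_{1} + v_{3} = 0 — sig = (2;())
  P={0,1}:  v_{0} + v_{1} = v_{4} — sig = (2;(1))
  P={1,5}:  v_{1} + v_{5} = v_{2} — sig = (2;(1))
  P={2,3}:  v_{2} + v_{3} = v_{5} — sig = (2;(1))
  P={2,4}:  v_{2} + v_{4} = v_{3} — sig = (2;(1))
  P={3,4}:  v_{3} + v_{4} = v_{0} — sig = (2;(1))
  P={0,2}:  v_{0} + v_{2} = 2·v_{3} — sig = (2;(2))
  P={4,5}:  v_{4} + v_{5} = 2·v_{3} — sig = (2;(2))
  P={0,5}:  v_{0} + v_{5} = 3·v_{3} — sig = (2;(3))

Signatures (|P|; sorted positive RHS coefficients), sorted:
    |P|=2: 9 collections, coeffs (), (1), (1), (1), (1), (1), (2), (2), (3)


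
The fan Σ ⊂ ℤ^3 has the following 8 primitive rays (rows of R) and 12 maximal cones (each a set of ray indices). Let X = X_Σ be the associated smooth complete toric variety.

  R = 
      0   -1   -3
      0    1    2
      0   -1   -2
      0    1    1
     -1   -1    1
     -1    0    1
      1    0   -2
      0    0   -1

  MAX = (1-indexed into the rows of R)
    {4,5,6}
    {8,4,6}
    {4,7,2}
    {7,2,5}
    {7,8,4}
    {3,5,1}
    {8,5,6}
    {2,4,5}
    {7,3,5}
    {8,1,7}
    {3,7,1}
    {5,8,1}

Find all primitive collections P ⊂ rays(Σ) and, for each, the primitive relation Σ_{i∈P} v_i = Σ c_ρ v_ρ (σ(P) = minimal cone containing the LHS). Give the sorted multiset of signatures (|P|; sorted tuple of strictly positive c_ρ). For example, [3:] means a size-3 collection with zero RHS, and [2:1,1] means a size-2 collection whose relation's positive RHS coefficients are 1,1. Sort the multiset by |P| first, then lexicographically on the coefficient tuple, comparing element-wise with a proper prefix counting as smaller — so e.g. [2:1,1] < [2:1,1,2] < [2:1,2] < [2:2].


Σ has 14 primitive collections:

  P = {2,3}:  v_{2} + v_{3} = 0  so sig = [2:]
  P = {1,2}:  v_{1} + v_{2} = v_{8}  so sig = [2:1]
  P = {2,8}:  v_{2} + v_{8} = v_{4}  so sig = [2:1]
  P = {3,4}:  v_{3} + v_{4} = v_{8}  so sig = [2:1]
  P = {3,8}:  v_{3} + v_{8} = v_{1}  so sig = [2:1]
  P = {6,7}:  v_{6} + v_{7} = v_{8}  so sig = [2:1]
  P = {2,6}:  v_{2} + v_{6} = 2·v_{4} + v_{5}  so sig = [2:1,2]
  P = {3,6}:  v_{3} + v_{6} = v_{5} + 2·v_{8}  so sig = [2:1,2]
  P = {1,6}:  v_{1} + v_{6} = v_{5} + 3·v_{8}  so sig = [2:1,3]
  P = {1,4}:  v_{1} + v_{4} = 2·v_{8}  so sig = [2:2]
  P = {4,5,7}:  v_{4} + v_{5} + v_{7} = 0  so sig = [3:]
  P = {4,5,8}:  v_{4} + v_{5} + v_{8} = v_{6}  so sig = [3:1]
  P = {5,7,8}:  v_{5} + v_{7} + v_{8} = v_{3}  so sig = [3:1]
  P = {1,5,7}:  v_{1} + v_{5} + v_{7} = 2·v_{3}  so sig = [3:2]

Signatures (|P|; sorted positive RHS coefficients), sorted:
[[2:], [2:1], [2:1], [2:1], [2:1], [2:1], [2:1,2], [2:1,2], [2:1,3], [2:2], [3:], [3:1], [3:1], [3:2]]


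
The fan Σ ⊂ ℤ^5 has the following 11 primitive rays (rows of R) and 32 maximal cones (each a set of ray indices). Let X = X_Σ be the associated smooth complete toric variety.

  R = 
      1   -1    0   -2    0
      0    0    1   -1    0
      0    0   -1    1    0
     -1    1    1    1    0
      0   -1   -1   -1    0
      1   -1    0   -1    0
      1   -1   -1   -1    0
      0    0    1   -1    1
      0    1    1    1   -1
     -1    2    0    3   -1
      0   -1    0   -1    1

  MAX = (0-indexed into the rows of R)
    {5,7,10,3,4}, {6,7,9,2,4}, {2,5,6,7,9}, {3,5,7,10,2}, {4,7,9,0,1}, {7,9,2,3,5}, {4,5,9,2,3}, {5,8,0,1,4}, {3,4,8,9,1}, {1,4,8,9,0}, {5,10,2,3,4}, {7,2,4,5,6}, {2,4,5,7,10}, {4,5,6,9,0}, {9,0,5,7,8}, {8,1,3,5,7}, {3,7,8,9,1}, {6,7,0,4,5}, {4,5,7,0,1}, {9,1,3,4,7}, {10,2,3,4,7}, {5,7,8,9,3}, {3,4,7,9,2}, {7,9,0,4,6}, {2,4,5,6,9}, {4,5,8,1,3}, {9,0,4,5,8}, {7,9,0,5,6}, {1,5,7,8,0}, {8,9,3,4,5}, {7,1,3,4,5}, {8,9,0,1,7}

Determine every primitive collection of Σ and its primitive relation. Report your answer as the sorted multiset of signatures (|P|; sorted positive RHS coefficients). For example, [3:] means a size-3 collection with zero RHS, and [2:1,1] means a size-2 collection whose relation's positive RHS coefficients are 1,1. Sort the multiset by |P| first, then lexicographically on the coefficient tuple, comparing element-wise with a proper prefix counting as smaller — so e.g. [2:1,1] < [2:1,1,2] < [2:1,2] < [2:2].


The 16 primitive collections of Σ (r=11, n=5):

  P = {1,2}:  v_{1} + v_{2} = 0  ⟹  sig = [2:]
  P = {3,6}:  v_{3} + v_{6} = 0  ⟹  sig = [2:]
  P = {0,2}:  v_{0} + v_{2} = v_{6}  ⟹  sig = [2:1]
  P = {0,3}:  v_{0} + v_{3} = v_{1}  ⟹  sig = [2:1]
  P = {1,6}:  v_{1} + v_{6} = v_{0}  ⟹  sig = [2:1]
  P = {2,8}:  v_{2} + v_{8} = v_{5} + v_{9}  ⟹  sig = [2:1,1]
  P = {8,10}:  v_{8} + v_{10} = v_{3} + v_{5}  ⟹  sig = [2:1,1]
  P = {9,10}:  v_{9} + v_{10} = v_{2} + v_{3}  ⟹  sig = [2:1,1]
  P = {0,10}:  v_{0} + v_{10} = v_{4} + v_{5} + v_{7}  ⟹  sig = [2:1,1,1]
  P = {6,8}:  v_{6} + v_{8} = v_{0} + v_{5} + v_{9}  ⟹  sig = [2:1,1,1]
  P = {1,10}:  v_{1} + v_{10} = v_{3} + v_{4} + v_{5} + v_{7}  ⟹  sig = [2:1,1,1,1]
  P = {6,10}:  v_{6} + v_{10} = v_{2} + v_{4} + v_{5} + v_{7}  ⟹  sig = [2:1,1,1,1]
  P = {1,5,9}:  v_{1} + v_{5} + v_{9} = v_{8}  ⟹  sig = [3:1]
  P = {4,7,8}:  v_{4} + v_{7} + v_{8} = v_{1}  ⟹  sig = [3:1]
  P = {4,5,7,9}:  v_{4} + v_{5} + v_{7} + v_{9} = 0  ⟹  sig = [4:]
  P = {2,3,4,5,7}:  v_{2} + v_{3} + v_{4} + v_{5} + v_{7} = v_{10}  ⟹  sig = [5:1]

Sorted signature multiset PRS(X):
    |P|=2: 12 collections, coeffs (), (), (1), (1), (1), (1,1), (1,1), (1,1), (1,1,1), (1,1,1), (1,1,1,1), (1,1,1,1)
    |P|=3: 2 collections, coeffs (1), (1)
    |P|=4: 1 collection, coeffs ()
    |P|=5: 1 collection, coeffs (1)


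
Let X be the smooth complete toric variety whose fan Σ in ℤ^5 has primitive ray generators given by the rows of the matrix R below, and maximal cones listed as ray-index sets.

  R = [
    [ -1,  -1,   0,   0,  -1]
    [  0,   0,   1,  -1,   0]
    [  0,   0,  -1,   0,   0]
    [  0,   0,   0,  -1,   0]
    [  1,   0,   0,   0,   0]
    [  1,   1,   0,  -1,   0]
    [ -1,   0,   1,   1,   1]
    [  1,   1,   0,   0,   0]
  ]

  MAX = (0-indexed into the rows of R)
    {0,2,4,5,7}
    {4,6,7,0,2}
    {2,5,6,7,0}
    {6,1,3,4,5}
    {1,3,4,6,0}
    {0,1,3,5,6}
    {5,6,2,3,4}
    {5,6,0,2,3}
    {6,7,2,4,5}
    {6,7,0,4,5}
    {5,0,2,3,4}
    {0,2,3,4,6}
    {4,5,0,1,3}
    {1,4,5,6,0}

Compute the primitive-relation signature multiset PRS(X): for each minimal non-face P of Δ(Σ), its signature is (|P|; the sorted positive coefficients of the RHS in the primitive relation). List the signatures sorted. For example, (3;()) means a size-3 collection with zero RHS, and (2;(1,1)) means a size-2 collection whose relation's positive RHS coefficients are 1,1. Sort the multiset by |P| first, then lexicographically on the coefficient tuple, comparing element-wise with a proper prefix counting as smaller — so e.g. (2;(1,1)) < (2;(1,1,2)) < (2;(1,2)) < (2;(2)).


5 minimal non-faces of Δ(Σ) (on 8 rays):

  P = {1,2}:  v_{1} + v_{2} = v_{3} ; sig = (2;(1))
  P = {3,7}:  v_{3} + v_{7} = v_{5} ; sig = (2;(1))
  P = {1,7}:  v_{1} + v_{7} = v_{0} + v_{4} + 2·v_{5} + v_{6} ; sig = (2;(1,1,1,2))
  P = {0,2,4,5,6}:  v_{0} + v_{2} + v_{4} + v_{5} + v_{6} = 0 ; sig = (5;())
  P = {0,3,4,5,6}:  v_{0} + v_{3} + v_{4} + v_{5} + v_{6} = v_{1} ; sig = (5;(1))

Signatures (|P|; sorted positive RHS coefficients), sorted:
{ (2;(1)) ×2,  (2;(1,1,1,2)),  (5;()),  (5;(1)) }


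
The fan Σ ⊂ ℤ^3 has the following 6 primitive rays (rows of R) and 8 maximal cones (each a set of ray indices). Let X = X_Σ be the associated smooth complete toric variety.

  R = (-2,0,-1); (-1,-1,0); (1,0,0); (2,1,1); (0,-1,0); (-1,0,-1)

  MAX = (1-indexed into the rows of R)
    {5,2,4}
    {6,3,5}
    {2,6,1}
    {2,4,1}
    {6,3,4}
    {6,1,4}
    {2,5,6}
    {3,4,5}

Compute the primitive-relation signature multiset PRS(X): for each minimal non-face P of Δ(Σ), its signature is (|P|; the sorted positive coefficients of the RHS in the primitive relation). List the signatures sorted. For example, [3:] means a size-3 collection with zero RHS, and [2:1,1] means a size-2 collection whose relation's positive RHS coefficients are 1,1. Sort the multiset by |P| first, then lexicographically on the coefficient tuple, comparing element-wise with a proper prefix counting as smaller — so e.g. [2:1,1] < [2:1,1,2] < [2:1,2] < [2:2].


5 collections generate NE(X_Σ); each relation:

  {1,3}:  v_{1} + v_{3} = v_{6} — sig = [2:1]
  {2,3}:  v_{2} + v_{3} = v_{5} — sig = [2:1]
  {1,5}:  v_{1} + v_{5} = v_{2} + v_{6} — sig = [2:1,1]
  {2,4,6}:  v_{2} + v_{4} + v_{6} = 0 — sig = [3:]
  {4,5,6}:  v_{4} + v_{5} + v_{6} = v_{3} — sig = [3:1]

Sorted signature multiset PRS(X):
    [2:1]
    [2:1]
    [2:1,1]
    [3:]
    [3:1]


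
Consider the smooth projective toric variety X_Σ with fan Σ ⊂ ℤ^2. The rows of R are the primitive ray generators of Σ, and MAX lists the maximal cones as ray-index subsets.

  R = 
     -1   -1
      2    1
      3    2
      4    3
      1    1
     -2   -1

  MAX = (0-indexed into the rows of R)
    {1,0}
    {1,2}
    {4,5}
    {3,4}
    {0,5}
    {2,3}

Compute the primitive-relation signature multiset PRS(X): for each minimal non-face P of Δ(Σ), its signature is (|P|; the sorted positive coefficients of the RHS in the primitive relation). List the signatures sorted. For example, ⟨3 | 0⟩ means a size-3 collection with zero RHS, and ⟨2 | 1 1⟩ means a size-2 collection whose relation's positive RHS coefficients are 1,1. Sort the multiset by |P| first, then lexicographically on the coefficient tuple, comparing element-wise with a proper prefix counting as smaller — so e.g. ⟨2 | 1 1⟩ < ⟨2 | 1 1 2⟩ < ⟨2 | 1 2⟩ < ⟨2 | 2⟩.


Σ has 9 primitive collections:

  • {0,4}:  v_{0} + v_{4} = 0 ; sig = ⟨2 | 0⟩
  • {1,5}:  v_{1} + v_{5} = 0 ; sig = ⟨2 | 0⟩
  • {0,2}:  v_{0} + v_{2} = v_{1} ; sig = ⟨2 | 1⟩
  • {0,3}:  v_{0} + v_{3} = v_{2} ; sig = ⟨2 | 1⟩
  • {1,4}:  v_{1} + v_{4} = v_{2} ; sig = ⟨2 | 1⟩
  • {2,4}:  v_{2} + v_{4} = v_{3} ; sig = ⟨2 | 1⟩
  • {2,5}:  v_{2} + v_{5} = v_{4} ; sig = ⟨2 | 1⟩
  • {1,3}:  v_{1} + v_{3} = 2·v_{2} ; sig = ⟨2 | 2⟩
  • {3,5}:  v_{3} + v_{5} = 2·v_{4} ; sig = ⟨2 | 2⟩

Hence PRS(X_Σ) =
[⟨2 | 0⟩, ⟨2 | 0⟩, ⟨2 | 1⟩, ⟨2 | 1⟩, ⟨2 | 1⟩, ⟨2 | 1⟩, ⟨2 | 1⟩, ⟨2 | 2⟩, ⟨2 | 2⟩]


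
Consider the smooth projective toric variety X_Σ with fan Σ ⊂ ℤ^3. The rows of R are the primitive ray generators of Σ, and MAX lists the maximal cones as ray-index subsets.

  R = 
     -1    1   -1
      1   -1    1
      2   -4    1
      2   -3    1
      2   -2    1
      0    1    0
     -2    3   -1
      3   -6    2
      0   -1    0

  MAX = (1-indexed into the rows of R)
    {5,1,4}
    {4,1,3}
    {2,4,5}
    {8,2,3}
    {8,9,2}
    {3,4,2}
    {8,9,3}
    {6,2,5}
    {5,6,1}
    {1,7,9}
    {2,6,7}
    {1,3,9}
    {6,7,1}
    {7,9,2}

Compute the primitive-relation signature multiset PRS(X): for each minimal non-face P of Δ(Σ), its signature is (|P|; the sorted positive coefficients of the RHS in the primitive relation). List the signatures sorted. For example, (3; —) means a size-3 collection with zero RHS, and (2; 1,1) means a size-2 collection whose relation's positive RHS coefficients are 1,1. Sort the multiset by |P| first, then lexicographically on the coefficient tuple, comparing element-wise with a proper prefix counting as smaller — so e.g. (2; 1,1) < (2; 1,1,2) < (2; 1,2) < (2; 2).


|primitive collections| = 16. Relations:

  • {1,2}:  v_{1} + v_{2} = 0  ⇒ sig = (2; —)
  • {4,7}:  v_{4} + v_{7} = 0  ⇒ sig = (2; —)
  • {6,9}:  v_{6} + v_{9} = 0  ⇒ sig = (2; —)
  • {3,6}:  v_{3} + v_{6} = v_{4}  ⇒ sig = (2; 1)
  • {3,7}:  v_{3} + v_{7} = v_{9}  ⇒ sig = (2; 1)
  • {4,6}:  v_{4} + v_{6} = v_{5}  ⇒ sig = (2; 1)
  • {4,9}:  v_{4} + v_{9} = v_{3}  ⇒ sig = (2; 1)
  • {5,7}:  v_{5} + v_{7} = v_{6}  ⇒ sig = (2; 1)
  • {5,9}:  v_{5} + v_{9} = v_{4}  ⇒ sig = (2; 1)
  • {1,8}:  v_{1} + v_{8} = v_{3} + v_{9}  ⇒ sig = (2; 1,1)
  • {6,8}:  v_{6} + v_{8} = v_{2} + v_{3}  ⇒ sig = (2; 1,1)
  • {5,8}:  v_{5} + v_{8} = v_{2} + v_{3} + v_{4}  ⇒ sig = (2; 1,1,1)
  • {4,8}:  v_{4} + v_{8} = v_{2} + 2·v_{3}  ⇒ sig = (2; 1,2)
  • {7,8}:  v_{7} + v_{8} = v_{2} + 2·v_{9}  ⇒ sig = (2; 1,2)
  • {3,5}:  v_{3} + v_{5} = 2·v_{4}  ⇒ sig = (2; 2)
  • {2,3,9}:  v_{2} + v_{3} + v_{9} = v_{8}  ⇒ sig = (3; 1)

Sorted signature multiset PRS(X):
[(2; —), (2; —), (2; —), (2; 1), (2; 1), (2; 1), (2; 1), (2; 1), (2; 1), (2; 1,1), (2; 1,1), (2; 1,1,1), (2; 1,2), (2; 1,2), (2; 2), (3; 1)]


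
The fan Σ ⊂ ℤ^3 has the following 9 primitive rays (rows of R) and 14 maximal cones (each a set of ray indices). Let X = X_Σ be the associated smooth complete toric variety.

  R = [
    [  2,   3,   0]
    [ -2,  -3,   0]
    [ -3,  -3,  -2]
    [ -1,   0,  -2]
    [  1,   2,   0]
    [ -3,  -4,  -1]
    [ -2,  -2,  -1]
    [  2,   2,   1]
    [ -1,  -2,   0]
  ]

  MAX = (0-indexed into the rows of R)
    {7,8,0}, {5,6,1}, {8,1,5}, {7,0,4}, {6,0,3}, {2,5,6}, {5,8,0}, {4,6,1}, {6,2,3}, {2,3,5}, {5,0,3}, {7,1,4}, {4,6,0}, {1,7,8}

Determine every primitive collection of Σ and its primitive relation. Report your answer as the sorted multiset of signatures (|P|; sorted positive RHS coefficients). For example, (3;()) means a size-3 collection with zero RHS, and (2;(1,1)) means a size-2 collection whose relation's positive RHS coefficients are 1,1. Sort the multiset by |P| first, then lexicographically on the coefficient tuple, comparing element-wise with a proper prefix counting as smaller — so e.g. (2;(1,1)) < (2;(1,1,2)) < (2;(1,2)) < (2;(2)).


The 17 primitive collections of Σ (r=9, n=3):

  P={0,1}:  v_{0} + v_{1} = 0 — sig = (2;())
  P={4,8}:  v_{4} + v_{8} = 0 — sig = (2;())
  P={6,7}:  v_{6} + v_{7} = 0 — sig = (2;())
  P={0,2}:  v_{0} + v_{2} = v_{3} — sig = (2;(1))
  P={1,3}:  v_{1} + v_{3} = v_{2} — sig = (2;(1))
  P={4,5}:  v_{4} + v_{5} = v_{6} — sig = (2;(1))
  P={5,7}:  v_{5} + v_{7} = v_{8} — sig = (2;(1))
  P={6,8}:  v_{6} + v_{8} = v_{5} — sig = (2;(1))
  P={1,2}:  v_{1} + v_{2} = v_{5} + v_{6} — sig = (2;(1,1))
  P={2,7}:  v_{2} + v_{7} = v_{0} + v_{5} — sig = (2;(1,1))
  P={2,4}:  v_{2} + v_{4} = v_{0} + 2·v_{6} — sig = (2;(1,2))
  P={2,8}:  v_{2} + v_{8} = v_{0} + 2·v_{5} — sig = (2;(1,2))
  P={3,7}:  v_{3} + v_{7} = 2·v_{0} + v_{5} — sig = (2;(1,2))
  P={3,4}:  v_{3} + v_{4} = 2·v_{0} + 2·v_{6} — sig = (2;(2,2))
  P={3,8}:  v_{3} + v_{8} = 2·v_{0} + 2·v_{5} — sig = (2;(2,2))
  P={0,5,6}:  v_{0} + v_{5} + v_{6} = v_{2} — sig = (3;(1))
  P={3,5,6}:  v_{3} + v_{5} + v_{6} = 2·v_{2} — sig = (3;(2))

so the primitive-relation signature multiset is
    (2;())
    (2;())
    (2;())
    (2;(1))
    (2;(1))
    (2;(1))
    (2;(1))
    (2;(1))
    (2;(1,1))
    (2;(1,1))
    (2;(1,2))
    (2;(1,2))
    (2;(1,2))
    (2;(2,2))
    (2;(2,2))
    (3;(1))
    (3;(2))


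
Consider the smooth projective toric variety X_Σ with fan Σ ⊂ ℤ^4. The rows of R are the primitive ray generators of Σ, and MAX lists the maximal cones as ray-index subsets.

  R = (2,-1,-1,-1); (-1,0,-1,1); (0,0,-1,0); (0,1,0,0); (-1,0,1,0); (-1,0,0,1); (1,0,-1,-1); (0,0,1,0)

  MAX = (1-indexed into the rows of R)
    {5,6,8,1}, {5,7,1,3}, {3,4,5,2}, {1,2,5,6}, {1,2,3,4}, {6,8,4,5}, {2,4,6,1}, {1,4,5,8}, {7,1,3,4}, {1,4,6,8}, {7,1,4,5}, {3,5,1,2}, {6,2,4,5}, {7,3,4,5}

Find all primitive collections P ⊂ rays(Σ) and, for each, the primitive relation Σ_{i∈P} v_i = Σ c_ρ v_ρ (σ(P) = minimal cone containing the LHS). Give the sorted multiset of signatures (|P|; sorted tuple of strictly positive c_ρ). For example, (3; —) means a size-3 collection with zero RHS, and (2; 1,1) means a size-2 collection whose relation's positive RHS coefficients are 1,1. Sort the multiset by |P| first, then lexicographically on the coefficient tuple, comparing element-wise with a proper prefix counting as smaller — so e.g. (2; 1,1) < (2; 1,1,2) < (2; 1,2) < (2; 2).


9 collections generate NE(X_Σ); each relation:

  {3,8}:  v_{3} + v_{8} = 0  so sig = (2; —)
  {2,8}:  v_{2} + v_{8} = v_{6}  so sig = (2; 1)
  {3,6}:  v_{3} + v_{6} = v_{2}  so sig = (2; 1)
  {6,7}:  v_{6} + v_{7} = v_{3}  so sig = (2; 1)
  {7,8}:  v_{7} + v_{8} = v_{1} + v_{4} + v_{5}  so sig = (2; 1,1,1)
  {2,7}:  v_{2} + v_{7} = 2·v_{3}  so sig = (2; 2)
  {1,4,5,6}:  v_{1} + v_{4} + v_{5} + v_{6} = 0  so sig = (4; —)
  {1,2,4,5}:  v_{1} + v_{2} + v_{4} + v_{5} = v_{3}  so sig = (4; 1)
  {1,3,4,5}:  v_{1} + v_{3} + v_{4} + v_{5} = v_{7}  so sig = (4; 1)

Hence PRS(X_Σ) =
[(2; —), (2; 1), (2; 1), (2; 1), (2; 1,1,1), (2; 2), (4; —), (4; 1), (4; 1)]


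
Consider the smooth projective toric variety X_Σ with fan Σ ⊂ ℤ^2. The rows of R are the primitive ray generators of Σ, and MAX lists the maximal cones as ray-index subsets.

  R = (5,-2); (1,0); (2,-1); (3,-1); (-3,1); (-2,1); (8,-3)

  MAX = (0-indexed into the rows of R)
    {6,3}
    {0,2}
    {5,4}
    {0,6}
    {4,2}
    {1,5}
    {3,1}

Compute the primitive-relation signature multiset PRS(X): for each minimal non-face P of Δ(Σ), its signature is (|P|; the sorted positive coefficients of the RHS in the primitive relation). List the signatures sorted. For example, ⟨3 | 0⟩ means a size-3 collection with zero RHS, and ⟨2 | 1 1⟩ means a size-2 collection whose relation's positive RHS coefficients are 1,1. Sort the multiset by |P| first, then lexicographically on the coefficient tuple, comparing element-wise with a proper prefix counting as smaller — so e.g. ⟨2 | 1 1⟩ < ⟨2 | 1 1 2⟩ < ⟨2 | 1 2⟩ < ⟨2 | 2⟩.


Minimal non-faces — 14 found among 7 rays, 7 max cones:

  {2,5}:  v_{2} + v_{5} = 0 ; sig = ⟨2 | 0⟩
  {3,4}:  v_{3} + v_{4} = 0 ; sig = ⟨2 | 0⟩
  {0,3}:  v_{0} + v_{3} = v_{6} ; sig = ⟨2 | 1⟩
  {0,4}:  v_{0} + v_{4} = v_{2} ; sig = ⟨2 | 1⟩
  {0,5}:  v_{0} + v_{5} = v_{3} ; sig = ⟨2 | 1⟩
  {1,2}:  v_{1} + v_{2} = v_{3} ; sig = ⟨2 | 1⟩
  {1,4}:  v_{1} + v_{4} = v_{5} ; sig = ⟨2 | 1⟩
  {2,3}:  v_{2} + v_{3} = v_{0} ; sig = ⟨2 | 1⟩
  {3,5}:  v_{3} + v_{5} = v_{1} ; sig = ⟨2 | 1⟩
  {4,6}:  v_{4} + v_{6} = v_{0} ; sig = ⟨2 | 1⟩
  {0,1}:  v_{0} + v_{1} = 2·v_{3} ; sig = ⟨2 | 2⟩
  {2,6}:  v_{2} + v_{6} = 2·v_{0} ; sig = ⟨2 | 2⟩
  {5,6}:  v_{5} + v_{6} = 2·v_{3} ; sig = ⟨2 | 2⟩
  {1,6}:  v_{1} + v_{6} = 3·v_{3} ; sig = ⟨2 | 3⟩

so the primitive-relation signature multiset is
    ⟨2 | 0⟩
    ⟨2 | 0⟩
    ⟨2 | 1⟩
    ⟨2 | 1⟩
    ⟨2 | 1⟩
    ⟨2 | 1⟩
    ⟨2 | 1⟩
    ⟨2 | 1⟩
    ⟨2 | 1⟩
    ⟨2 | 1⟩
    ⟨2 | 2⟩
    ⟨2 | 2⟩
    ⟨2 | 2⟩
    ⟨2 | 3⟩


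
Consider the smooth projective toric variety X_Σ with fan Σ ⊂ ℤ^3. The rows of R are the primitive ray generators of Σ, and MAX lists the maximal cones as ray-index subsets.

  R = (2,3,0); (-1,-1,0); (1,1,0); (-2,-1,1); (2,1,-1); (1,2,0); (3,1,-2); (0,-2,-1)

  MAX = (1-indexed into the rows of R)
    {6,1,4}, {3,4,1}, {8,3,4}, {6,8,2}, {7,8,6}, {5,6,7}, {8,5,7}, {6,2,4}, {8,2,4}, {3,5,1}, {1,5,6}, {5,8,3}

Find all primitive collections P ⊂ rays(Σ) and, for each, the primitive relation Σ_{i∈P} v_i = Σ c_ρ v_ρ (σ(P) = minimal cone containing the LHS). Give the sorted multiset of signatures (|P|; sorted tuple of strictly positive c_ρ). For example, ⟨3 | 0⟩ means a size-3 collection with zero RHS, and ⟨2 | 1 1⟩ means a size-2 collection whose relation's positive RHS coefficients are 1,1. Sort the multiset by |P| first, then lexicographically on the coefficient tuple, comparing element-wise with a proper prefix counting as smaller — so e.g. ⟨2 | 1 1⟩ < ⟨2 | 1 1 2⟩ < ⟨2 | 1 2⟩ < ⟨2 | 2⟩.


|primitive collections| = 12. Relations:

  {2,3}:  v_{2} + v_{3} = 0 ; sig = ⟨2 | 0⟩
  {4,5}:  v_{4} + v_{5} = 0 ; sig = ⟨2 | 0⟩
  {1,2}:  v_{1} + v_{2} = v_{6} ; sig = ⟨2 | 1⟩
  {1,8}:  v_{1} + v_{8} = v_{5} ; sig = ⟨2 | 1⟩
  {3,6}:  v_{3} + v_{6} = v_{1} ; sig = ⟨2 | 1⟩
  {2,5}:  v_{2} + v_{5} = v_{6} + v_{8} ; sig = ⟨2 | 1 1⟩
  {4,7}:  v_{4} + v_{7} = v_{6} + v_{8} ; sig = ⟨2 | 1 1⟩
  {1,7}:  v_{1} + v_{7} = 2·v_{5} + v_{6} ; sig = ⟨2 | 1 2⟩
  {3,7}:  v_{3} + v_{7} = 2·v_{5} ; sig = ⟨2 | 2⟩
  {2,7}:  v_{2} + v_{7} = 2·v_{6} + 2·v_{8} ; sig = ⟨2 | 2 2⟩
  {4,6,8}:  v_{4} + v_{6} + v_{8} = v_{2} ; sig = ⟨3 | 1⟩
  {5,6,8}:  v_{5} + v_{6} + v_{8} = v_{7} ; sig = ⟨3 | 1⟩

Sorted signature multiset PRS(X):
{ ⟨2 | 0⟩ ×2,  ⟨2 | 1⟩ ×3,  ⟨2 | 1 1⟩ ×2,  ⟨2 | 1 2⟩,  ⟨2 | 2⟩,  ⟨2 | 2 2⟩,  ⟨3 | 1⟩ ×2 }


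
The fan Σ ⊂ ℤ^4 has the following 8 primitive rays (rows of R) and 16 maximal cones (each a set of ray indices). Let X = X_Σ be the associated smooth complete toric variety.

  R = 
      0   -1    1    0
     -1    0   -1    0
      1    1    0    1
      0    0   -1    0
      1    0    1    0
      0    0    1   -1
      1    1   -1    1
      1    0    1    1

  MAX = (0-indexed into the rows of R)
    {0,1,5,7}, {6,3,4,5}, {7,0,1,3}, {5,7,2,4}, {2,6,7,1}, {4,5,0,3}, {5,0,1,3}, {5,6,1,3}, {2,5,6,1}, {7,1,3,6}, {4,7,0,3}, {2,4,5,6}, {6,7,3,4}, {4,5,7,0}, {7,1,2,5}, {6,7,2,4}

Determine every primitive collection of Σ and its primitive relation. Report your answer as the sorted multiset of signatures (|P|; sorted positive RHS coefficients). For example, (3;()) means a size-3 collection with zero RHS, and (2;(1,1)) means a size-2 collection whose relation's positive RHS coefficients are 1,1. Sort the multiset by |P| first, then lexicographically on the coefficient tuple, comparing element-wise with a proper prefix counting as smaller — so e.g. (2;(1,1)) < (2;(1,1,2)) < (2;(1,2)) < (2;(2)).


Δ(Σ) — 8 vertices, 6 min non-faces:

  P={1,4}:  v_{1} + v_{4} = 0 ; sig = (2;())
  P={0,2}:  v_{0} + v_{2} = v_{7} ; sig = (2;(1))
  P={2,3}:  v_{2} + v_{3} = v_{6} ; sig = (2;(1))
  P={0,6}:  v_{0} + v_{6} = v_{3} + v_{7} ; sig = (2;(1,1))
  P={3,5,7}:  v_{3} + v_{5} + v_{7} = v_{4} ; sig = (3;(1))
  P={5,6,7}:  v_{5} + v_{6} + v_{7} = v_{2} + v_{4} ; sig = (3;(1,1))

Hence PRS(X_Σ) =
[(2;()), (2;(1)), (2;(1)), (2;(1,1)), (3;(1)), (3;(1,1))]


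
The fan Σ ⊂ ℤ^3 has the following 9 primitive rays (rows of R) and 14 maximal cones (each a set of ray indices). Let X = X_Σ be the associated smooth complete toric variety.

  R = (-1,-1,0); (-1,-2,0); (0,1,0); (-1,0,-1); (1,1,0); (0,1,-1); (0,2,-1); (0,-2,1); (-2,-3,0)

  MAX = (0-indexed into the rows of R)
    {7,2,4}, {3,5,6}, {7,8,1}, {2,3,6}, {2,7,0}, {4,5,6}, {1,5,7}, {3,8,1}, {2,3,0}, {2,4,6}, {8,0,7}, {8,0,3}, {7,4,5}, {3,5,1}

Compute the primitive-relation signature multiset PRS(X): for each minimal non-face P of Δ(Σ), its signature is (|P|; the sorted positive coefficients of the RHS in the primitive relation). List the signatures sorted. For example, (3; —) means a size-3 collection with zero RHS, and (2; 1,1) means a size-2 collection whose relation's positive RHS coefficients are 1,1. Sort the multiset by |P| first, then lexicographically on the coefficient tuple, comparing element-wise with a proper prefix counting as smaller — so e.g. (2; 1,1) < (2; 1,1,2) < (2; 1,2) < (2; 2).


The 15 primitive collections of Σ (r=9, n=3):

  P={0,4}:  v_{0} + v_{4} = 0  →  sig = (2; —)
  P={6,7}:  v_{6} + v_{7} = 0  →  sig = (2; —)
  P={0,1}:  v_{0} + v_{1} = v_{8}  →  sig = (2; 1)
  P={0,5}:  v_{0} + v_{5} = v_{3}  →  sig = (2; 1)
  P={1,2}:  v_{1} + v_{2} = v_{0}  →  sig = (2; 1)
  P={1,6}:  v_{1} + v_{6} = v_{3}  →  sig = (2; 1)
  P={2,5}:  v_{2} + v_{5} = v_{6}  →  sig = (2; 1)
  P={3,4}:  v_{3} + v_{4} = v_{5}  →  sig = (2; 1)
  P={3,7}:  v_{3} + v_{7} = v_{1}  →  sig = (2; 1)
  P={4,8}:  v_{4} + v_{8} = v_{1}  →  sig = (2; 1)
  P={0,6}:  v_{0} + v_{6} = v_{2} + v_{3}  →  sig = (2; 1,1)
  P={1,4}:  v_{1} + v_{4} = v_{5} + v_{7}  →  sig = (2; 1,1)
  P={5,8}:  v_{5} + v_{8} = v_{1} + v_{3}  →  sig = (2; 1,1)
  P={6,8}:  v_{6} + v_{8} = v_{0} + v_{3}  →  sig = (2; 1,1)
  P={2,8}:  v_{2} + v_{8} = 2·v_{0}  →  sig = (2; 2)

Hence PRS(X_Σ) =
[(2; —), (2; —), (2; 1), (2; 1), (2; 1), (2; 1), (2; 1), (2; 1), (2; 1), (2; 1), (2; 1,1), (2; 1,1), (2; 1,1), (2; 1,1), (2; 2)]


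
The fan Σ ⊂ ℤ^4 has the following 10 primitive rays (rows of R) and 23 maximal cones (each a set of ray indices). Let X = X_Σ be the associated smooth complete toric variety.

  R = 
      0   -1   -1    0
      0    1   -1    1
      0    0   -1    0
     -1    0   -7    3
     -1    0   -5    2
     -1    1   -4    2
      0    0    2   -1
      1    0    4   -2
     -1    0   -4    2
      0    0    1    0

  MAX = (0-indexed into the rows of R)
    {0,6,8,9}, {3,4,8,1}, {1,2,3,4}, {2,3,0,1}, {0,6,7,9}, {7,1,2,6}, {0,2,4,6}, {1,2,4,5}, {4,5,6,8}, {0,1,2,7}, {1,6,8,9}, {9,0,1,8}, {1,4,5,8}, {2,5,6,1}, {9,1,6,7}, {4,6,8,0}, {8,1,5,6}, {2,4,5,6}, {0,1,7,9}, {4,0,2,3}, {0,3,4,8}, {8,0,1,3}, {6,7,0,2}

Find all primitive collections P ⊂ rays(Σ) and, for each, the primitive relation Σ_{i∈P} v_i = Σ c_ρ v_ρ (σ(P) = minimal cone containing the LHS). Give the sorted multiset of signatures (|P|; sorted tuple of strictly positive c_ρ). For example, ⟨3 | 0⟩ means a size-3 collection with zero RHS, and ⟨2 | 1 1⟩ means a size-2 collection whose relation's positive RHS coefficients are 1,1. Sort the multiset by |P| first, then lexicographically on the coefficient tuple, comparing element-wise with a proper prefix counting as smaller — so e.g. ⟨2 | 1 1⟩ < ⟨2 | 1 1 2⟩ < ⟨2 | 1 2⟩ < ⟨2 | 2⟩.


15 minimal non-faces of Δ(Σ) (on 10 rays):

  P={2,9}:  v_{2} + v_{9} = 0 — sig = ⟨2 | 0⟩
  P={7,8}:  v_{7} + v_{8} = 0 — sig = ⟨2 | 0⟩
  P={0,5}:  v_{0} + v_{5} = v_{4} — sig = ⟨2 | 1⟩
  P={2,8}:  v_{2} + v_{8} = v_{4} — sig = ⟨2 | 1⟩
  P={3,6}:  v_{3} + v_{6} = v_{4} — sig = ⟨2 | 1⟩
  P={4,7}:  v_{4} + v_{7} = v_{2} — sig = ⟨2 | 1⟩
  P={4,9}:  v_{4} + v_{9} = v_{8} — sig = ⟨2 | 1⟩
  P={3,7}:  v_{3} + v_{7} = v_{0} + v_{1} + v_{2} — sig = ⟨2 | 1 1 1⟩
  P={3,9}:  v_{3} + v_{9} = v_{0} + v_{1} + v_{8} — sig = ⟨2 | 1 1 1⟩
  P={5,7}:  v_{5} + v_{7} = v_{1} + v_{2} + v_{6} — sig = ⟨2 | 1 1 1⟩
  P={5,9}:  v_{5} + v_{9} = v_{1} + v_{6} + v_{8} — sig = ⟨2 | 1 1 1⟩
  P={3,5}:  v_{3} + v_{5} = v_{1} + 2·v_{4} — sig = ⟨2 | 1 2⟩
  P={0,1,6}:  v_{0} + v_{1} + v_{6} = 0 — sig = ⟨3 | 0⟩
  P={0,1,4}:  v_{0} + v_{1} + v_{4} = v_{3} — sig = ⟨3 | 1⟩
  P={1,4,6}:  v_{1} + v_{4} + v_{6} = v_{5} — sig = ⟨3 | 1⟩

so the primitive-relation signature multiset is
    |P|=2: 12 collections, coeffs (), (), (1), (1), (1), (1), (1), (1,1,1), (1,1,1), (1,1,1), (1,1,1), (1,2)
    |P|=3: 3 collections, coeffs (), (1), (1)


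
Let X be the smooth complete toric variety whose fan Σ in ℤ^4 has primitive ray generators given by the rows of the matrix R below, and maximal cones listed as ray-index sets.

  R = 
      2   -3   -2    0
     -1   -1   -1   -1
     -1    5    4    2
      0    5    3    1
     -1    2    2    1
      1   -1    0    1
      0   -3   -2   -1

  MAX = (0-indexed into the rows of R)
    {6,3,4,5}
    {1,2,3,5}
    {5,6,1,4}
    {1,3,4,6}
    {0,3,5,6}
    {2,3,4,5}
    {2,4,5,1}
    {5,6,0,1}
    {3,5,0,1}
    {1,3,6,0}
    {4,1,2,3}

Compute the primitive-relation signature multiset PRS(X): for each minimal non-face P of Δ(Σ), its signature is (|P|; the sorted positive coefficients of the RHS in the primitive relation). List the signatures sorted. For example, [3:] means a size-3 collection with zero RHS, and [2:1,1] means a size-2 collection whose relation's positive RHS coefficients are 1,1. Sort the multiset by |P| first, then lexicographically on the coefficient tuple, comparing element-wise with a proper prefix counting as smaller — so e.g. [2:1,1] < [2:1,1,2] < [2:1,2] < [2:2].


Δ(Σ) — 7 vertices, 5 min non-faces:

  P={0,4}:  v_{0} + v_{4} = v_{5}  ⟹  sig = [2:1]
  P={2,6}:  v_{2} + v_{6} = v_{4}  ⟹  sig = [2:1]
  P={0,2}:  v_{0} + v_{2} = v_{1} + v_{3} + 2·v_{5}  ⟹  sig = [2:1,1,2]
  P={1,3,5,6}:  v_{1} + v_{3} + v_{5} + v_{6} = 0  ⟹  sig = [4:]
  P={1,3,4,5}:  v_{1} + v_{3} + v_{4} + v_{5} = v_{2}  ⟹  sig = [4:1]

so the primitive-relation signature multiset is
{ [2:1] ×2,  [2:1,1,2],  [4:],  [4:1] }


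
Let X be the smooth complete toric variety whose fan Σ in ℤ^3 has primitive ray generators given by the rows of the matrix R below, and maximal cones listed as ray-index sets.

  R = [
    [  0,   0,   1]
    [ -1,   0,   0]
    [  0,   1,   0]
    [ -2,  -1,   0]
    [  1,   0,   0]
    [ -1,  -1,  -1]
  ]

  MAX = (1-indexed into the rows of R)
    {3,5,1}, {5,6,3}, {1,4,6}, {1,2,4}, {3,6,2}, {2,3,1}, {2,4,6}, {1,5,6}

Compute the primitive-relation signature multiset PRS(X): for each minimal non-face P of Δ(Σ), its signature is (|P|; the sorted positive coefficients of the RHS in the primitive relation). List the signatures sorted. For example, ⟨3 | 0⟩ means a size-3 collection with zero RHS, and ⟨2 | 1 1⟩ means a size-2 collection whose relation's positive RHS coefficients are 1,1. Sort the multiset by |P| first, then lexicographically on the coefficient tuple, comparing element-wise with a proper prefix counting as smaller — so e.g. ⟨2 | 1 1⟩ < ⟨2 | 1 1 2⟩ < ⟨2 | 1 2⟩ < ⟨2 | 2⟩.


The 5 primitive collections of Σ (r=6, n=3):

  • {2,5}:  v_{2} + v_{5} = 0  so sig = ⟨2 | 0⟩
  • {4,5}:  v_{4} + v_{5} = v_{1} + v_{6}  so sig = ⟨2 | 1 1⟩
  • {3,4}:  v_{3} + v_{4} = 2·v_{2}  so sig = ⟨2 | 2⟩
  • {1,2,6}:  v_{1} + v_{2} + v_{6} = v_{4}  so sig = ⟨3 | 1⟩
  • {1,3,6}:  v_{1} + v_{3} + v_{6} = v_{2}  so sig = ⟨3 | 1⟩

Hence PRS(X_Σ) =
    |P|=2: 3 collections, coeffs (), (1,1), (2)
    |P|=3: 2 collections, coeffs (1), (1)


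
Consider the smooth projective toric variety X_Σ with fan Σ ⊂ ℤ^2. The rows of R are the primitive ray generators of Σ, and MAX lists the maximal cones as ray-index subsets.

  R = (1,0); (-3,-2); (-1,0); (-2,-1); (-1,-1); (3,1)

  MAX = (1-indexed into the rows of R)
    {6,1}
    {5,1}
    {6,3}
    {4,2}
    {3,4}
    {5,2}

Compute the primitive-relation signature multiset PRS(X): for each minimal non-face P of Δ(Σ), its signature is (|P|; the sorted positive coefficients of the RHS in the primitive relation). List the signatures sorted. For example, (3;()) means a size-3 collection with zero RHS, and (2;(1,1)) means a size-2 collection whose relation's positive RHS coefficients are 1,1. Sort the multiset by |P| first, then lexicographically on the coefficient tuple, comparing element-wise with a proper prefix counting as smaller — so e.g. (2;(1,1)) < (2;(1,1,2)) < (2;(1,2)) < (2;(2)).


Σ has 9 primitive collections:

  • {1,3}:  v_{1} + v_{3} = 0 ; sig = (2;())
  • {1,4}:  v_{1} + v_{4} = v_{5} ; sig = (2;(1))
  • {3,5}:  v_{3} + v_{5} = v_{4} ; sig = (2;(1))
  • {4,5}:  v_{4} + v_{5} = v_{2} ; sig = (2;(1))
  • {4,6}:  v_{4} + v_{6} = v_{1} ; sig = (2;(1))
  • {2,6}:  v_{2} + v_{6} = v_{1} + v_{5} ; sig = (2;(1,1))
  • {1,2}:  v_{1} + v_{2} = 2·v_{5} ; sig = (2;(2))
  • {2,3}:  v_{2} + v_{3} = 2·v_{4} ; sig = (2;(2))
  • {5,6}:  v_{5} + v_{6} = 2·v_{1} ; sig = (2;(2))

Signatures (|P|; sorted positive RHS coefficients), sorted:
    (2;())
    (2;(1))
    (2;(1))
    (2;(1))
    (2;(1))
    (2;(1,1))
    (2;(2))
    (2;(2))
    (2;(2))


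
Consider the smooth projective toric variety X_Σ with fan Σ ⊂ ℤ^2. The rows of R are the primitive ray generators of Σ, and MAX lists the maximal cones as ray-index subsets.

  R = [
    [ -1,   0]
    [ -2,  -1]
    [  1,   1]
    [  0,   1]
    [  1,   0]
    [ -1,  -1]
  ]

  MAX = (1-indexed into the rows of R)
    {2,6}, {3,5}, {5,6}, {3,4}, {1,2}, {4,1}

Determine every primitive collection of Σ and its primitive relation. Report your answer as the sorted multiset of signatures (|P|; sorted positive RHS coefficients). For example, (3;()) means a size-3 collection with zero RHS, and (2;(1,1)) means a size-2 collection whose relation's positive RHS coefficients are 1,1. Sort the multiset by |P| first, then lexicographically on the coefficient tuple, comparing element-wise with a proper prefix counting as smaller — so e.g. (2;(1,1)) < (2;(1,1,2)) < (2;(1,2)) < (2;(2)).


Δ(Σ) — 6 vertices, 9 min non-faces:

  • {1,5}:  v_{1} + v_{5} = 0  ⇒ sig = (2;())
  • {3,6}:  v_{3} + v_{6} = 0  ⇒ sig = (2;())
  • {1,3}:  v_{1} + v_{3} = v_{4}  ⇒ sig = (2;(1))
  • {1,6}:  v_{1} + v_{6} = v_{2}  ⇒ sig = (2;(1))
  • {2,3}:  v_{2} + v_{3} = v_{1}  ⇒ sig = (2;(1))
  • {2,5}:  v_{2} + v_{5} = v_{6}  ⇒ sig = (2;(1))
  • {4,5}:  v_{4} + v_{5} = v_{3}  ⇒ sig = (2;(1))
  • {4,6}:  v_{4} + v_{6} = v_{1}  ⇒ sig = (2;(1))
  • {2,4}:  v_{2} + v_{4} = 2·v_{1}  ⇒ sig = (2;(2))

Sorted signature multiset PRS(X):
{ (2;()) ×2,  (2;(1)) ×6,  (2;(2)) }


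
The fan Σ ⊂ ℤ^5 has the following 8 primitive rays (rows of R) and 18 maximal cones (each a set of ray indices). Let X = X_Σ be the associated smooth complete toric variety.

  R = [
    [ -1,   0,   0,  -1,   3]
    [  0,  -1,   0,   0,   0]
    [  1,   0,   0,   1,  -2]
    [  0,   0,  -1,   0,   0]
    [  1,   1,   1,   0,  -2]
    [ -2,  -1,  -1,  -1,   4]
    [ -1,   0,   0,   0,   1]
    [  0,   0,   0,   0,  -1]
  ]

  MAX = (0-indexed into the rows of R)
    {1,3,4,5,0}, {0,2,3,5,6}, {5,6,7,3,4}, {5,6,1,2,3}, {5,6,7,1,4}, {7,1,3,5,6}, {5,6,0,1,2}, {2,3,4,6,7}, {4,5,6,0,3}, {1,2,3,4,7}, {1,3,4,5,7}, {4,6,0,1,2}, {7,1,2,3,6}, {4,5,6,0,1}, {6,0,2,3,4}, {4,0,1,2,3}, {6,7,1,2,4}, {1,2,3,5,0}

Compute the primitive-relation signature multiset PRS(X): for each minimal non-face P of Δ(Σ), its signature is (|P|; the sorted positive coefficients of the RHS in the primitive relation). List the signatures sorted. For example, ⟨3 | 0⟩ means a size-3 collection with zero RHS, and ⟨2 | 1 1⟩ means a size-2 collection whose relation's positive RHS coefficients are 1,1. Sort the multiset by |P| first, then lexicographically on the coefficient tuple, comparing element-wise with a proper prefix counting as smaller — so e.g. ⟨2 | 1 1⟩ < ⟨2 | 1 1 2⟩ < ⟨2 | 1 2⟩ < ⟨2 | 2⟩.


5 collections generate NE(X_Σ); each relation:

  {0,7}:  v_{0} + v_{7} = v_{4} + v_{5}  ⟹  sig = ⟨2 | 1 1⟩
  {2,4,5}:  v_{2} + v_{4} + v_{5} = 0  ⟹  sig = ⟨3 | 0⟩
  {2,5,7}:  v_{2} + v_{5} + v_{7} = v_{1} + v_{3} + v_{6}  ⟹  sig = ⟨3 | 1 1 1⟩
  {0,1,3,6}:  v_{0} + v_{1} + v_{3} + v_{6} = v_{5}  ⟹  sig = ⟨4 | 1⟩
  {1,3,4,6}:  v_{1} + v_{3} + v_{4} + v_{6} = v_{7}  ⟹  sig = ⟨4 | 1⟩

Signatures (|P|; sorted positive RHS coefficients), sorted:
[⟨2 | 1 1⟩, ⟨3 | 0⟩, ⟨3 | 1 1 1⟩, ⟨4 | 1⟩, ⟨4 | 1⟩]
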